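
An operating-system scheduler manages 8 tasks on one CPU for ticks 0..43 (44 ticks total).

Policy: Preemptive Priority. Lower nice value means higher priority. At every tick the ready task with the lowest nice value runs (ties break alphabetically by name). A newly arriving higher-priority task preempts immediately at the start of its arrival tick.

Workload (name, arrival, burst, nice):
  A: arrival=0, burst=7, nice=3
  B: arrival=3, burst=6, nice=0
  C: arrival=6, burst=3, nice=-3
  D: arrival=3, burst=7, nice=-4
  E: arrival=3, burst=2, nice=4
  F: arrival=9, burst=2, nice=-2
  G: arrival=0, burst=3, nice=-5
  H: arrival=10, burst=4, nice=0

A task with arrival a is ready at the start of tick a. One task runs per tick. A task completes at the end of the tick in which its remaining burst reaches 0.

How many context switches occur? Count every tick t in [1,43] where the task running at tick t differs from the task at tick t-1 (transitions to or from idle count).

t=0: ready={A,G} → run G
t=1: ready={A,G} → run G
t=2: ready={A,G} → run G
t=3: ready={A,B,D,E} → run D
t=4: ready={A,B,D,E} → run D
t=5: ready={A,B,D,E} → run D
t=6: ready={A,B,C,D,E} → run D
t=7: ready={A,B,C,D,E} → run D
t=8: ready={A,B,C,D,E} → run D
t=9: ready={A,B,C,D,E,F} → run D
t=10: ready={A,B,C,E,F,H} → run C
t=11: ready={A,B,C,E,F,H} → run C
t=12: ready={A,B,C,E,F,H} → run C
t=13: ready={A,B,E,F,H} → run F
t=14: ready={A,B,E,F,H} → run F
t=15: ready={A,B,E,H} → run B
t=16: ready={A,B,E,H} → run B
t=17: ready={A,B,E,H} → run B
t=18: ready={A,B,E,H} → run B
t=19: ready={A,B,E,H} → run B
t=20: ready={A,B,E,H} → run B
t=21: ready={A,E,H} → run H
t=22: ready={A,E,H} → run H
t=23: ready={A,E,H} → run H
t=24: ready={A,E,H} → run H
t=25: ready={A,E} → run A
t=26: ready={A,E} → run A
t=27: ready={A,E} → run A
t=28: ready={A,E} → run A
t=29: ready={A,E} → run A
t=30: ready={A,E} → run A
t=31: ready={A,E} → run A
t=32: ready={E} → run E
t=33: ready={E} → run E
t=34: (idle)
t=35: (idle)
t=36: (idle)
t=37: (idle)
t=38: (idle)
t=39: (idle)
t=40: (idle)
t=41: (idle)
t=42: (idle)
t=43: (idle)

context switches = 8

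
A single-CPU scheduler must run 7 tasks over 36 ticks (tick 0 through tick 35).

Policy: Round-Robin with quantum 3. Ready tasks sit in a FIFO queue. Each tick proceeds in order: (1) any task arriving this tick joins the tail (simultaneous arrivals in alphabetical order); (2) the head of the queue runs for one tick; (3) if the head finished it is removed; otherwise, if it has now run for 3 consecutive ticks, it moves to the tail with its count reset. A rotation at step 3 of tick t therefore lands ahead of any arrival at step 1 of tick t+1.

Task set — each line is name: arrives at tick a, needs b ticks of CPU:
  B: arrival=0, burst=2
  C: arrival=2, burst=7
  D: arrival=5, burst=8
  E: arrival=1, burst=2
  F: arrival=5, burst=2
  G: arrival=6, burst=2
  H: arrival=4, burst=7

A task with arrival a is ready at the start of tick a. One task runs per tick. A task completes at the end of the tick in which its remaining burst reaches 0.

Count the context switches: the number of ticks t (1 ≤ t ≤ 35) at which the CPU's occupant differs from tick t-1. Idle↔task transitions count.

context switches = 13

t=0: queue=[B] q_used=0 → run B
t=1: queue=[B,E] q_used=1 → run B
t=2: queue=[E,C] q_used=0 → run E
t=3: queue=[E,C] q_used=1 → run E
t=4: queue=[C,H] q_used=0 → run C
t=5: queue=[C,H,D,F] q_used=1 → run C
t=6: queue=[C,H,D,F,G] q_used=2 → run C
t=7: queue=[H,D,F,G,C] q_used=0 → run H
t=8: queue=[H,D,F,G,C] q_used=1 → run H
t=9: queue=[H,D,F,G,C] q_used=2 → run H
t=10: queue=[D,F,G,C,H] q_used=0 → run D
t=11: queue=[D,F,G,C,H] q_used=1 → run D
t=12: queue=[D,F,G,C,H] q_used=2 → run D
t=13: queue=[F,G,C,H,D] q_used=0 → run F
t=14: queue=[F,G,C,H,D] q_used=1 → run F
t=15: queue=[G,C,H,D] q_used=0 → run G
t=16: queue=[G,C,H,D] q_used=1 → run G
t=17: queue=[C,H,D] q_used=0 → run C
t=18: queue=[C,H,D] q_used=1 → run C
t=19: queue=[C,H,D] q_used=2 → run C
t=20: queue=[H,D,C] q_used=0 → run H
t=21: queue=[H,D,C] q_used=1 → run H
t=22: queue=[H,D,C] q_used=2 → run H
t=23: queue=[D,C,H] q_used=0 → run D
t=24: queue=[D,C,H] q_used=1 → run D
t=25: queue=[D,C,H] q_used=2 → run D
t=26: queue=[C,H,D] q_used=0 → run C
t=27: queue=[H,D] q_used=0 → run H
t=28: queue=[D] q_used=0 → run D
t=29: queue=[D] q_used=1 → run D
t=30: (idle)
t=31: (idle)
t=32: (idle)
t=33: (idle)
t=34: (idle)
t=35: (idle)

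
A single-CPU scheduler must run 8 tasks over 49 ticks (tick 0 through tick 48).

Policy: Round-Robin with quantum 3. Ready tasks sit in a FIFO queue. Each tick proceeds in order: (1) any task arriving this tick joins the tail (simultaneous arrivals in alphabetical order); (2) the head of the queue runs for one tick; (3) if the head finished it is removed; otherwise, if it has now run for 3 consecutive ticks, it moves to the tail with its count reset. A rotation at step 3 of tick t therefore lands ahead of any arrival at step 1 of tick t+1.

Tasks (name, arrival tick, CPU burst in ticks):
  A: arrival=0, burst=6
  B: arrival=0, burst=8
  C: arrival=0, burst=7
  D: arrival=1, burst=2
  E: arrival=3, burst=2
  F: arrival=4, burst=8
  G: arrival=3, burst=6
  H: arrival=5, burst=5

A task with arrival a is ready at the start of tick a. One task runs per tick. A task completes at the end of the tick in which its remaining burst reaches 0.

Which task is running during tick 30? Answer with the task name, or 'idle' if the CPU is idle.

t=0: queue=[A,B,C] q_used=0 → run A
t=1: queue=[A,B,C,D] q_used=1 → run A
t=2: queue=[A,B,C,D] q_used=2 → run A
t=3: queue=[B,C,D,A,E,G] q_used=0 → run B
t=4: queue=[B,C,D,A,E,G,F] q_used=1 → run B
t=5: queue=[B,C,D,A,E,G,F,H] q_used=2 → run B
t=6: queue=[C,D,A,E,G,F,H,B] q_used=0 → run C
t=7: queue=[C,D,A,E,G,F,H,B] q_used=1 → run C
t=8: queue=[C,D,A,E,G,F,H,B] q_used=2 → run C
t=9: queue=[D,A,E,G,F,H,B,C] q_used=0 → run D
t=10: queue=[D,A,E,G,F,H,B,C] q_used=1 → run D
t=11: queue=[A,E,G,F,H,B,C] q_used=0 → run A
t=12: queue=[A,E,G,F,H,B,C] q_used=1 → run A
t=13: queue=[A,E,G,F,H,B,C] q_used=2 → run A
t=14: queue=[E,G,F,H,B,C] q_used=0 → run E
t=15: queue=[E,G,F,H,B,C] q_used=1 → run E
t=16: queue=[G,F,H,B,C] q_used=0 → run G
t=17: queue=[G,F,H,B,C] q_used=1 → run G
t=18: queue=[G,F,H,B,C] q_used=2 → run G
t=19: queue=[F,H,B,C,G] q_used=0 → run F
t=20: queue=[F,H,B,C,G] q_used=1 → run F
t=21: queue=[F,H,B,C,G] q_used=2 → run F
t=22: queue=[H,B,C,G,F] q_used=0 → run H
t=23: queue=[H,B,C,G,F] q_used=1 → run H
t=24: queue=[H,B,C,G,F] q_used=2 → run H
t=25: queue=[B,C,G,F,H] q_used=0 → run B
t=26: queue=[B,C,G,F,H] q_used=1 → run B
t=27: queue=[B,C,G,F,H] q_used=2 → run B
t=28: queue=[C,G,F,H,B] q_used=0 → run C
t=29: queue=[C,G,F,H,B] q_used=1 → run C
t=30: queue=[C,G,F,H,B] q_used=2 → run C
t=31: queue=[G,F,H,B,C] q_used=0 → run G
t=32: queue=[G,F,H,B,C] q_used=1 → run G
t=33: queue=[G,F,H,B,C] q_used=2 → run G
t=34: queue=[F,H,B,C] q_used=0 → run F
t=35: queue=[F,H,B,C] q_used=1 → run F
t=36: queue=[F,H,B,C] q_used=2 → run F
t=37: queue=[H,B,C,F] q_used=0 → run H
t=38: queue=[H,B,C,F] q_used=1 → run H
t=39: queue=[B,C,F] q_used=0 → run B
t=40: queue=[B,C,F] q_used=1 → run B
t=41: queue=[C,F] q_used=0 → run C
t=42: queue=[F] q_used=0 → run F
t=43: queue=[F] q_used=1 → run F
t=44: (idle)
t=45: (idle)
t=46: (idle)
t=47: (idle)
t=48: (idle)

running at tick 30 = C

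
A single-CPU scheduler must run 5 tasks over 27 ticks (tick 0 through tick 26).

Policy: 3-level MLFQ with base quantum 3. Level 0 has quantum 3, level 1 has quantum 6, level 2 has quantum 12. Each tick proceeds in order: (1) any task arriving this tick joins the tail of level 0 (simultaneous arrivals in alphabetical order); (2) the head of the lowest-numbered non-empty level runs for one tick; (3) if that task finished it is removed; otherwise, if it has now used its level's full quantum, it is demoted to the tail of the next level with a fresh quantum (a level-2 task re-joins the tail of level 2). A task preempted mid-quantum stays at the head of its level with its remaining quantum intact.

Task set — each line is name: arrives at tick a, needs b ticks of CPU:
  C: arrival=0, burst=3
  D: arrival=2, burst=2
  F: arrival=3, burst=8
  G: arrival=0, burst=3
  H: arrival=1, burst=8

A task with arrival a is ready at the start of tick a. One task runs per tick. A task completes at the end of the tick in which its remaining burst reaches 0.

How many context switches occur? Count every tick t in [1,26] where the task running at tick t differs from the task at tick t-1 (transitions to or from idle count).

context switches = 7

t=0: L0/L1/L2 = CG/-/- → run C
t=1: L0/L1/L2 = CGH/-/- → run C
t=2: L0/L1/L2 = CGHD/-/- → run C
t=3: L0/L1/L2 = GHDF/-/- → run G
t=4: L0/L1/L2 = GHDF/-/- → run G
t=5: L0/L1/L2 = GHDF/-/- → run G
t=6: L0/L1/L2 = HDF/-/- → run H
t=7: L0/L1/L2 = HDF/-/- → run H
t=8: L0/L1/L2 = HDF/-/- → run H
t=9: L0/L1/L2 = DF/H/- → run D
t=10: L0/L1/L2 = DF/H/- → run D
t=11: L0/L1/L2 = F/H/- → run F
t=12: L0/L1/L2 = F/H/- → run F
t=13: L0/L1/L2 = F/H/- → run F
t=14: L0/L1/L2 = -/HF/- → run H
t=15: L0/L1/L2 = -/HF/- → run H
t=16: L0/L1/L2 = -/HF/- → run H
t=17: L0/L1/L2 = -/HF/- → run H
t=18: L0/L1/L2 = -/HF/- → run H
t=19: L0/L1/L2 = -/F/- → run F
t=20: L0/L1/L2 = -/F/- → run F
t=21: L0/L1/L2 = -/F/- → run F
t=22: L0/L1/L2 = -/F/- → run F
t=23: L0/L1/L2 = -/F/- → run F
t=24: (idle)
t=25: (idle)
t=26: (idle)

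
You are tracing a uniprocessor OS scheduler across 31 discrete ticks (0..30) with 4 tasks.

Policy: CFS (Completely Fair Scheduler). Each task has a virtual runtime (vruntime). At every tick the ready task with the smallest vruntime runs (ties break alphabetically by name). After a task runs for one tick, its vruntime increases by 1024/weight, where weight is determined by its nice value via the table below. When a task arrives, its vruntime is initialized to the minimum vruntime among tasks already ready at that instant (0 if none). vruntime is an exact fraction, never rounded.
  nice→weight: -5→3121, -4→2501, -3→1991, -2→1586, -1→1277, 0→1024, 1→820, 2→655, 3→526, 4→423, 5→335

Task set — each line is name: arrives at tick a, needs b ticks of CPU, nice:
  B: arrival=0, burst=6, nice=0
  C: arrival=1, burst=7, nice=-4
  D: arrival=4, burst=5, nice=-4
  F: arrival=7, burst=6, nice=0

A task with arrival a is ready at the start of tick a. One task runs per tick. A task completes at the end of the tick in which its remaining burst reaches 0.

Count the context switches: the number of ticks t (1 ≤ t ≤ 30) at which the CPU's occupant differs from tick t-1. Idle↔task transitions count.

t=0: vr[B=0] → run B
t=1: vr[B=1 C=1] → run B
t=2: vr[B=2 C=1] → run C
t=3: vr[B=2 C=3525/2501] → run C
t=4: vr[B=2 C=4549/2501 D=4549/2501] → run C
t=5: vr[B=2 C=5573/2501 D=4549/2501] → run D
t=6: vr[B=2 C=5573/2501 D=5573/2501] → run B
t=7: vr[B=3 C=5573/2501 D=5573/2501 F=5573/2501] → run C
t=8: vr[B=3 C=6597/2501 D=5573/2501 F=5573/2501] → run D
t=9: vr[B=3 C=6597/2501 D=6597/2501 F=5573/2501] → run F
t=10: vr[B=3 C=6597/2501 D=6597/2501 F=8074/2501] → run C
t=11: vr[B=3 C=7621/2501 D=6597/2501 F=8074/2501] → run D
t=12: vr[B=3 C=7621/2501 D=7621/2501 F=8074/2501] → run B
t=13: vr[B=4 C=7621/2501 D=7621/2501 F=8074/2501] → run C
t=14: vr[B=4 C=8645/2501 D=7621/2501 F=8074/2501] → run D
t=15: vr[B=4 C=8645/2501 D=8645/2501 F=8074/2501] → run F
t=16: vr[B=4 C=8645/2501 D=8645/2501 F=10575/2501] → run C
t=17: vr[B=4 D=8645/2501 F=10575/2501] → run D
t=18: vr[B=4 F=10575/2501] → run B
t=19: vr[B=5 F=10575/2501] → run F
t=20: vr[B=5 F=13076/2501] → run B
t=21: vr[F=13076/2501] → run F
t=22: vr[F=15577/2501] → run F
t=23: vr[F=18078/2501] → run F
t=24: (idle)
t=25: (idle)
t=26: (idle)
t=27: (idle)
t=28: (idle)
t=29: (idle)
t=30: (idle)

context switches = 19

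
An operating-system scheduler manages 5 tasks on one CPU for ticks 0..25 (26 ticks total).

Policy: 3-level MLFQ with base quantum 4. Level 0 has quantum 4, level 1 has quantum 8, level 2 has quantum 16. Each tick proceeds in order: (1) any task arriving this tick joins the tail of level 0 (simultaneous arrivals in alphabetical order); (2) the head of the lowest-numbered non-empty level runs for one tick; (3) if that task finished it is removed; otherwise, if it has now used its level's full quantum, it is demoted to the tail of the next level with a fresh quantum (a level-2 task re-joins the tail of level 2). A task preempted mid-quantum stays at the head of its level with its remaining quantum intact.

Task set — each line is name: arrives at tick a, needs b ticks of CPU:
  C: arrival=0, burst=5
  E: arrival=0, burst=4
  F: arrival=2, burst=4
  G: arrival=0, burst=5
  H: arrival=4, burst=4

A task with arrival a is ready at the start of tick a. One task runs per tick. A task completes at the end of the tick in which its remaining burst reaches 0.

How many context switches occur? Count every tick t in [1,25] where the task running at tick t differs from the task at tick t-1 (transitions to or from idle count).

context switches = 7

t=0: L0/L1/L2 = CEG/-/- → run C
t=1: L0/L1/L2 = CEG/-/- → run C
t=2: L0/L1/L2 = CEGF/-/- → run C
t=3: L0/L1/L2 = CEGF/-/- → run C
t=4: L0/L1/L2 = EGFH/C/- → run E
t=5: L0/L1/L2 = EGFH/C/- → run E
t=6: L0/L1/L2 = EGFH/C/- → run E
t=7: L0/L1/L2 = EGFH/C/- → run E
t=8: L0/L1/L2 = GFH/C/- → run G
t=9: L0/L1/L2 = GFH/C/- → run G
t=10: L0/L1/L2 = GFH/C/- → run G
t=11: L0/L1/L2 = GFH/C/- → run G
t=12: L0/L1/L2 = FH/CG/- → run F
t=13: L0/L1/L2 = FH/CG/- → run F
t=14: L0/L1/L2 = FH/CG/- → run F
t=15: L0/L1/L2 = FH/CG/- → run F
t=16: L0/L1/L2 = H/CG/- → run H
t=17: L0/L1/L2 = H/CG/- → run H
t=18: L0/L1/L2 = H/CG/- → run H
t=19: L0/L1/L2 = H/CG/- → run H
t=20: L0/L1/L2 = -/CG/- → run C
t=21: L0/L1/L2 = -/G/- → run G
t=22: (idle)
t=23: (idle)
t=24: (idle)
t=25: (idle)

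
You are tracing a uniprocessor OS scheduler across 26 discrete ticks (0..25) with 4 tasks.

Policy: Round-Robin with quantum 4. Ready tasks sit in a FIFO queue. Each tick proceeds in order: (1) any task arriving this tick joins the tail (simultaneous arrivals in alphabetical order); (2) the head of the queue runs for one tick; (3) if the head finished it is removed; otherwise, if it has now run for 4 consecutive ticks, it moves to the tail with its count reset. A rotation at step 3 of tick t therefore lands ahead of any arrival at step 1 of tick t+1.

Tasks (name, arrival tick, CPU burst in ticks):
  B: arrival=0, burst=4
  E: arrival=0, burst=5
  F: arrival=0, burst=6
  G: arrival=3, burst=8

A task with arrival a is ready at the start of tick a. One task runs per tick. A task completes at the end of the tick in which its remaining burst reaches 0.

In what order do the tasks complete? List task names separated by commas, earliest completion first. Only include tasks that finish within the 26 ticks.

completion order = B, E, F, G

t=0: queue=[B,E,F] q_used=0 → run B
t=1: queue=[B,E,F] q_used=1 → run B
t=2: queue=[B,E,F] q_used=2 → run B
t=3: queue=[B,E,F,G] q_used=3 → run B
t=4: queue=[E,F,G] q_used=0 → run E
t=5: queue=[E,F,G] q_used=1 → run E
t=6: queue=[E,F,G] q_used=2 → run E
t=7: queue=[E,F,G] q_used=3 → run E
t=8: queue=[F,G,E] q_used=0 → run F
t=9: queue=[F,G,E] q_used=1 → run F
t=10: queue=[F,G,E] q_used=2 → run F
t=11: queue=[F,G,E] q_used=3 → run F
t=12: queue=[G,E,F] q_used=0 → run G
t=13: queue=[G,E,F] q_used=1 → run G
t=14: queue=[G,E,F] q_used=2 → run G
t=15: queue=[G,E,F] q_used=3 → run G
t=16: queue=[E,F,G] q_used=0 → run E
t=17: queue=[F,G] q_used=0 → run F
t=18: queue=[F,G] q_used=1 → run F
t=19: queue=[G] q_used=0 → run G
t=20: queue=[G] q_used=1 → run G
t=21: queue=[G] q_used=2 → run G
t=22: queue=[G] q_used=3 → run G
t=23: (idle)
t=24: (idle)
t=25: (idle)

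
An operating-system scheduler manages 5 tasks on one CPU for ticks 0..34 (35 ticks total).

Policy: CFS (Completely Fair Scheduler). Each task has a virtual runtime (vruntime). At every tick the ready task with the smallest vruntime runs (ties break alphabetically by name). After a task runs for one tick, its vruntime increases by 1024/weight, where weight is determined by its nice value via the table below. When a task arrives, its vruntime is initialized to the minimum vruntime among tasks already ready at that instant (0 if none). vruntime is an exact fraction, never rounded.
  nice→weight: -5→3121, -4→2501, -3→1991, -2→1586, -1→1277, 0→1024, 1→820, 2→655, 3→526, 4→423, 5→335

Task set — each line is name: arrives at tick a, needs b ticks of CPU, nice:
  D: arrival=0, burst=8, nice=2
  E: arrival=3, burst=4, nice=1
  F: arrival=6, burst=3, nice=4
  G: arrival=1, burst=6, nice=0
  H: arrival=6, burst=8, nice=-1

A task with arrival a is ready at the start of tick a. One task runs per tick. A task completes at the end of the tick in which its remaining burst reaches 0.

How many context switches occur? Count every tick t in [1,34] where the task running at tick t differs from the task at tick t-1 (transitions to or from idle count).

context switches = 26

t=0: vr[D=0] → run D
t=1: vr[D=1024/655 G=1024/655] → run D
t=2: vr[D=2048/655 G=1024/655] → run G
t=3: vr[D=2048/655 E=1679/655 G=1679/655] → run E
t=4: vr[D=2048/655 E=20475/5371 G=1679/655] → run G
t=5: vr[D=2048/655 E=20475/5371 G=2334/655] → run D
t=6: vr[D=3072/655 E=20475/5371 F=2334/655 G=2334/655 H=2334/655] → run F
t=7: vr[D=3072/655 E=20475/5371 F=1658002/277065 G=2334/655 H=2334/655] → run G
t=8: vr[D=3072/655 E=20475/5371 F=1658002/277065 G=2989/655 H=2334/655] → run H
t=9: vr[D=3072/655 E=20475/5371 F=1658002/277065 G=2989/655 H=3651238/836435] → run E
t=10: vr[D=3072/655 E=135911/26855 F=1658002/277065 G=2989/655 H=3651238/836435] → run H
t=11: vr[D=3072/655 E=135911/26855 F=1658002/277065 G=2989/655 H=4321958/836435] → run G
t=12: vr[D=3072/655 E=135911/26855 F=1658002/277065 G=3644/655 H=4321958/836435] → run D
t=13: vr[D=4096/655 E=135911/26855 F=1658002/277065 G=3644/655 H=4321958/836435] → run E
t=14: vr[D=4096/655 E=169447/26855 F=1658002/277065 G=3644/655 H=4321958/836435] → run H
t=15: vr[D=4096/655 E=169447/26855 F=1658002/277065 G=3644/655 H=4992678/836435] → run G
t=16: vr[D=4096/655 E=169447/26855 F=1658002/277065 G=4299/655 H=4992678/836435] → run H
t=17: vr[D=4096/655 E=169447/26855 F=1658002/277065 G=4299/655 H=5663398/836435] → run F
t=18: vr[D=4096/655 E=169447/26855 F=2328722/277065 G=4299/655 H=5663398/836435] → run D
t=19: vr[D=1024/131 E=169447/26855 F=2328722/277065 G=4299/655 H=5663398/836435] → run E
t=20: vr[D=1024/131 F=2328722/277065 G=4299/655 H=5663398/836435] → run G
t=21: vr[D=1024/131 F=2328722/277065 H=5663398/836435] → run H
t=22: vr[D=1024/131 F=2328722/277065 H=6334118/836435] → run H
t=23: vr[D=1024/131 F=2328722/277065 H=7004838/836435] → run D
t=24: vr[D=6144/655 F=2328722/277065 H=7004838/836435] → run H
t=25: vr[D=6144/655 F=2328722/277065 H=7675558/836435] → run F
t=26: vr[D=6144/655 H=7675558/836435] → run H
t=27: vr[D=6144/655] → run D
t=28: vr[D=7168/655] → run D
t=29: (idle)
t=30: (idle)
t=31: (idle)
t=32: (idle)
t=33: (idle)
t=34: (idle)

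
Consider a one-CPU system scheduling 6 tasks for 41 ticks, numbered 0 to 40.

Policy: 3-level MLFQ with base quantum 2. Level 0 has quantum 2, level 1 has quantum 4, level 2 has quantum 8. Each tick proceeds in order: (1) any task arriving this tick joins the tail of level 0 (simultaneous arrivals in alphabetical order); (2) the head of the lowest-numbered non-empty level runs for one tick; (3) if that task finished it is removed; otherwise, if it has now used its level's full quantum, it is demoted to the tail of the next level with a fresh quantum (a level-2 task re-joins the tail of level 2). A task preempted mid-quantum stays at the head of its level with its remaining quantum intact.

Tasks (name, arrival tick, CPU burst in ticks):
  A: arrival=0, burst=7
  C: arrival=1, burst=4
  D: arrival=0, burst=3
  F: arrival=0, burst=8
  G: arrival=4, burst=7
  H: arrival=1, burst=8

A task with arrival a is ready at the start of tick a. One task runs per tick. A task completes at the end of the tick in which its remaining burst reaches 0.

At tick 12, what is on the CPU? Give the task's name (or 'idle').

t=0: L0/L1/L2 = ADF/-/- → run A
t=1: L0/L1/L2 = ADFCH/-/- → run A
t=2: L0/L1/L2 = DFCH/A/- → run D
t=3: L0/L1/L2 = DFCH/A/- → run D
t=4: L0/L1/L2 = FCHG/AD/- → run F
t=5: L0/L1/L2 = FCHG/AD/- → run F
t=6: L0/L1/L2 = CHG/ADF/- → run C
t=7: L0/L1/L2 = CHG/ADF/- → run C
t=8: L0/L1/L2 = HG/ADFC/- → run H
t=9: L0/L1/L2 = HG/ADFC/- → run H
t=10: L0/L1/L2 = G/ADFCH/- → run G
t=11: L0/L1/L2 = G/ADFCH/- → run G
t=12: L0/L1/L2 = -/ADFCHG/- → run A
t=13: L0/L1/L2 = -/ADFCHG/- → run A
t=14: L0/L1/L2 = -/ADFCHG/- → run A
t=15: L0/L1/L2 = -/ADFCHG/- → run A
t=16: L0/L1/L2 = -/DFCHG/A → run D
t=17: L0/L1/L2 = -/FCHG/A → run F
t=18: L0/L1/L2 = -/FCHG/A → run F
t=19: L0/L1/L2 = -/FCHG/A → run F
t=20: L0/L1/L2 = -/FCHG/A → run F
t=21: L0/L1/L2 = -/CHG/AF → run C
t=22: L0/L1/L2 = -/CHG/AF → run C
t=23: L0/L1/L2 = -/HG/AF → run H
t=24: L0/L1/L2 = -/HG/AF → run H
t=25: L0/L1/L2 = -/HG/AF → run H
t=26: L0/L1/L2 = -/HG/AF → run H
t=27: L0/L1/L2 = -/G/AFH → run G
t=28: L0/L1/L2 = -/G/AFH → run G
t=29: L0/L1/L2 = -/G/AFH → run G
t=30: L0/L1/L2 = -/G/AFH → run G
t=31: L0/L1/L2 = -/-/AFHG → run A
t=32: L0/L1/L2 = -/-/FHG → run F
t=33: L0/L1/L2 = -/-/FHG → run F
t=34: L0/L1/L2 = -/-/HG → run H
t=35: L0/L1/L2 = -/-/HG → run H
t=36: L0/L1/L2 = -/-/G → run G
t=37: (idle)
t=38: (idle)
t=39: (idle)
t=40: (idle)

running at tick 12 = A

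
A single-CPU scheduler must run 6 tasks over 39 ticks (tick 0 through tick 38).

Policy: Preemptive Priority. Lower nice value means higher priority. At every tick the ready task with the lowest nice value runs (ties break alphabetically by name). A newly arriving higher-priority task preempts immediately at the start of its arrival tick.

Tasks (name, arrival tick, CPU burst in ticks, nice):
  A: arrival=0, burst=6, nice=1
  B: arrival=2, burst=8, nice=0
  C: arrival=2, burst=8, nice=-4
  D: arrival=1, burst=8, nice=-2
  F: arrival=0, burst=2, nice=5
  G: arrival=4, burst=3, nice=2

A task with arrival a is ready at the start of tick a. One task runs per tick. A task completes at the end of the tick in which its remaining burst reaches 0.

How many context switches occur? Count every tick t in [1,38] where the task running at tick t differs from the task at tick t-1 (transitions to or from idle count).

context switches = 8

t=0: ready={A,F} → run A
t=1: ready={A,D,F} → run D
t=2: ready={A,B,C,D,F} → run C
t=3: ready={A,B,C,D,F} → run C
t=4: ready={A,B,C,D,F,G} → run C
t=5: ready={A,B,C,D,F,G} → run C
t=6: ready={A,B,C,D,F,G} → run C
t=7: ready={A,B,C,D,F,G} → run C
t=8: ready={A,B,C,D,F,G} → run C
t=9: ready={A,B,C,D,F,G} → run C
t=10: ready={A,B,D,F,G} → run D
t=11: ready={A,B,D,F,G} → run D
t=12: ready={A,B,D,F,G} → run D
t=13: ready={A,B,D,F,G} → run D
t=14: ready={A,B,D,F,G} → run D
t=15: ready={A,B,D,F,G} → run D
t=16: ready={A,B,D,F,G} → run D
t=17: ready={A,B,F,G} → run B
t=18: ready={A,B,F,G} → run B
t=19: ready={A,B,F,G} → run B
t=20: ready={A,B,F,G} → run B
t=21: ready={A,B,F,G} → run B
t=22: ready={A,B,F,G} → run B
t=23: ready={A,B,F,G} → run B
t=24: ready={A,B,F,G} → run B
t=25: ready={A,F,G} → run A
t=26: ready={A,F,G} → run A
t=27: ready={A,F,G} → run A
t=28: ready={A,F,G} → run A
t=29: ready={A,F,G} → run A
t=30: ready={F,G} → run G
t=31: ready={F,G} → run G
t=32: ready={F,G} → run G
t=33: ready={F} → run F
t=34: ready={F} → run F
t=35: (idle)
t=36: (idle)
t=37: (idle)
t=38: (idle)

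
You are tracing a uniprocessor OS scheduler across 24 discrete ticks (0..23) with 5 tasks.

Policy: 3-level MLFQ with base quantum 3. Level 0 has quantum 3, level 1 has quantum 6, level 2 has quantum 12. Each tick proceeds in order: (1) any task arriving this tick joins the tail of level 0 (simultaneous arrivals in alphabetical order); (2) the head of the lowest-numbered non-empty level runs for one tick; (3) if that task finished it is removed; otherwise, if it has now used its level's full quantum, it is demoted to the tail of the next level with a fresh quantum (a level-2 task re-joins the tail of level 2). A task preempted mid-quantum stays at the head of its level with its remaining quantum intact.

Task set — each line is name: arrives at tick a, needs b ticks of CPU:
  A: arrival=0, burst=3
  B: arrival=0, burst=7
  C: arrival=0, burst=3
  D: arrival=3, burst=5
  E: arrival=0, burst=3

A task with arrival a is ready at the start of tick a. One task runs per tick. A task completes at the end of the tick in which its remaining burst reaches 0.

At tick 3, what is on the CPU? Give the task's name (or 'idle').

running at tick 3 = B

t=0: L0/L1/L2 = ABCE/-/- → run A
t=1: L0/L1/L2 = ABCE/-/- → run A
t=2: L0/L1/L2 = ABCE/-/- → run A
t=3: L0/L1/L2 = BCED/-/- → run B
t=4: L0/L1/L2 = BCED/-/- → run B
t=5: L0/L1/L2 = BCED/-/- → run B
t=6: L0/L1/L2 = CED/B/- → run C
t=7: L0/L1/L2 = CED/B/- → run C
t=8: L0/L1/L2 = CED/B/- → run C
t=9: L0/L1/L2 = ED/B/- → run E
t=10: L0/L1/L2 = ED/B/- → run E
t=11: L0/L1/L2 = ED/B/- → run E
t=12: L0/L1/L2 = D/B/- → run D
t=13: L0/L1/L2 = D/B/- → run D
t=14: L0/L1/L2 = D/B/- → run D
t=15: L0/L1/L2 = -/BD/- → run B
t=16: L0/L1/L2 = -/BD/- → run B
t=17: L0/L1/L2 = -/BD/- → run B
t=18: L0/L1/L2 = -/BD/- → run B
t=19: L0/L1/L2 = -/D/- → run D
t=20: L0/L1/L2 = -/D/- → run D
t=21: (idle)
t=22: (idle)
t=23: (idle)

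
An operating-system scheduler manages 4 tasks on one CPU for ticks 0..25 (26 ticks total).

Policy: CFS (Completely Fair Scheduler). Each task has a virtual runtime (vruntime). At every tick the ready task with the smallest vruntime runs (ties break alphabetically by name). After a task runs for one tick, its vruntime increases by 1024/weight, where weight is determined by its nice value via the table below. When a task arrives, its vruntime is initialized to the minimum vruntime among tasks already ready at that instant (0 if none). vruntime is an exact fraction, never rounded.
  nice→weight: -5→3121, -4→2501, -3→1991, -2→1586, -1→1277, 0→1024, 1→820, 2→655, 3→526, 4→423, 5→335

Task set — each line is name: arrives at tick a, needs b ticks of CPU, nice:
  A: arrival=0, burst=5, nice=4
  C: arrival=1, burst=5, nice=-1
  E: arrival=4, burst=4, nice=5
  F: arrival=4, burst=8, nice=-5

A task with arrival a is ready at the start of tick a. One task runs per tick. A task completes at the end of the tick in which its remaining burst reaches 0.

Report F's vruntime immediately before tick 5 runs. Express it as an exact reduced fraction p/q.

vruntime(F, start of tick 5) = 2173952/540171

t=0: vr[A=0] → run A
t=1: vr[A=1024/423 C=1024/423] → run A
t=2: vr[A=2048/423 C=1024/423] → run C
t=3: vr[A=2048/423 C=1740800/540171] → run C
t=4: vr[A=2048/423 C=2173952/540171 E=2173952/540171 F=2173952/540171] → run C
t=5: vr[A=2048/423 C=2607104/540171 E=2173952/540171 F=2173952/540171] → run E
t=6: vr[A=2048/423 C=2607104/540171 E=1281409024/180957285 F=2173952/540171] → run F
t=7: vr[A=2048/423 C=2607104/540171 E=1281409024/180957285 F=7338039296/1685873691] → run F
t=8: vr[A=2048/423 C=2607104/540171 E=1281409024/180957285 F=7891174400/1685873691] → run F
t=9: vr[A=2048/423 C=2607104/540171 E=1281409024/180957285 F=8444309504/1685873691] → run C
t=10: vr[A=2048/423 C=3040256/540171 E=1281409024/180957285 F=8444309504/1685873691] → run A
t=11: vr[A=1024/141 C=3040256/540171 E=1281409024/180957285 F=8444309504/1685873691] → run F
t=12: vr[A=1024/141 C=3040256/540171 E=1281409024/180957285 F=8997444608/1685873691] → run F
t=13: vr[A=1024/141 C=3040256/540171 E=1281409024/180957285 F=9550579712/1685873691] → run C
t=14: vr[A=1024/141 E=1281409024/180957285 F=9550579712/1685873691] → run F
t=15: vr[A=1024/141 E=1281409024/180957285 F=10103714816/1685873691] → run F
t=16: vr[A=1024/141 E=1281409024/180957285 F=10656849920/1685873691] → run F
t=17: vr[A=1024/141 E=1281409024/180957285] → run E
t=18: vr[A=1024/141 E=1834544128/180957285] → run A
t=19: vr[A=4096/423 E=1834544128/180957285] → run A
t=20: vr[E=1834544128/180957285] → run E
t=21: vr[E=2387679232/180957285] → run E
t=22: (idle)
t=23: (idle)
t=24: (idle)
t=25: (idle)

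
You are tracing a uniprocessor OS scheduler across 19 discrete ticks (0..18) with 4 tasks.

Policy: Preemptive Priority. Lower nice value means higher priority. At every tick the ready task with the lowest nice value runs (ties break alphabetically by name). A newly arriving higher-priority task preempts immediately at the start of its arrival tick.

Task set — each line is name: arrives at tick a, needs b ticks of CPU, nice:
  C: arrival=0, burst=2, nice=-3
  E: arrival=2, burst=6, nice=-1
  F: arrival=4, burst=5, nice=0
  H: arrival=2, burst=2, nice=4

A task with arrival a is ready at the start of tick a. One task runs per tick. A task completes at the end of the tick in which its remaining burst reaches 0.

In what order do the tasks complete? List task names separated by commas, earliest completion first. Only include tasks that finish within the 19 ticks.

completion order = C, E, F, H

t=0: ready={C} → run C
t=1: ready={C} → run C
t=2: ready={E,H} → run E
t=3: ready={E,H} → run E
t=4: ready={E,F,H} → run E
t=5: ready={E,F,H} → run E
t=6: ready={E,F,H} → run E
t=7: ready={E,F,H} → run E
t=8: ready={F,H} → run F
t=9: ready={F,H} → run F
t=10: ready={F,H} → run F
t=11: ready={F,H} → run F
t=12: ready={F,H} → run F
t=13: ready={H} → run H
t=14: ready={H} → run H
t=15: (idle)
t=16: (idle)
t=17: (idle)
t=18: (idle)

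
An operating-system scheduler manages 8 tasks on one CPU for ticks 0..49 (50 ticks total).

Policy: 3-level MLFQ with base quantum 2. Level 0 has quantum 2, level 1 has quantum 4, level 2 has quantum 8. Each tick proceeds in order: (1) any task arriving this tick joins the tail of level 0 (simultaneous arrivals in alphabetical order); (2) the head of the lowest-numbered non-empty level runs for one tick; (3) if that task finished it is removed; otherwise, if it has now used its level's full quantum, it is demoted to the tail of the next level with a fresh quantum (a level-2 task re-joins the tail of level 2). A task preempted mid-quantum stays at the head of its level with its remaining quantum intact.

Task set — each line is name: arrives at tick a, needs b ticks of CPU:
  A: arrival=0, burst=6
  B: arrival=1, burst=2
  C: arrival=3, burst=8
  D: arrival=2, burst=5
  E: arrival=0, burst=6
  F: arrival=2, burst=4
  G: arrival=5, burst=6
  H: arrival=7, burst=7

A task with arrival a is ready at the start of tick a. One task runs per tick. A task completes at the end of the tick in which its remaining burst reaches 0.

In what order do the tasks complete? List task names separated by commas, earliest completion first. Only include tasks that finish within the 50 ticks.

completion order = B, A, E, D, F, G, C, H

t=0: L0/L1/L2 = AE/-/- → run A
t=1: L0/L1/L2 = AEB/-/- → run A
t=2: L0/L1/L2 = EBDF/A/- → run E
t=3: L0/L1/L2 = EBDFC/A/- → run E
t=4: L0/L1/L2 = BDFC/AE/- → run B
t=5: L0/L1/L2 = BDFCG/AE/- → run B
t=6: L0/L1/L2 = DFCG/AE/- → run D
t=7: L0/L1/L2 = DFCGH/AE/- → run D
t=8: L0/L1/L2 = FCGH/AED/- → run F
t=9: L0/L1/L2 = FCGH/AED/- → run F
t=10: L0/L1/L2 = CGH/AEDF/- → run C
t=11: L0/L1/L2 = CGH/AEDF/- → run C
t=12: L0/L1/L2 = GH/AEDFC/- → run G
t=13: L0/L1/L2 = GH/AEDFC/- → run G
t=14: L0/L1/L2 = H/AEDFCG/- → run H
t=15: L0/L1/L2 = H/AEDFCG/- → run H
t=16: L0/L1/L2 = -/AEDFCGH/- → run A
t=17: L0/L1/L2 = -/AEDFCGH/- → run A
t=18: L0/L1/L2 = -/AEDFCGH/- → run A
t=19: L0/L1/L2 = -/AEDFCGH/- → run A
t=20: L0/L1/L2 = -/EDFCGH/- → run E
t=21: L0/L1/L2 = -/EDFCGH/- → run E
t=22: L0/L1/L2 = -/EDFCGH/- → run E
t=23: L0/L1/L2 = -/EDFCGH/- → run E
t=24: L0/L1/L2 = -/DFCGH/- → run D
t=25: L0/L1/L2 = -/DFCGH/- → run D
t=26: L0/L1/L2 = -/DFCGH/- → run D
t=27: L0/L1/L2 = -/FCGH/- → run F
t=28: L0/L1/L2 = -/FCGH/- → run F
t=29: L0/L1/L2 = -/CGH/- → run C
t=30: L0/L1/L2 = -/CGH/- → run C
t=31: L0/L1/L2 = -/CGH/- → run C
t=32: L0/L1/L2 = -/CGH/- → run C
t=33: L0/L1/L2 = -/GH/C → run G
t=34: L0/L1/L2 = -/GH/C → run G
t=35: L0/L1/L2 = -/GH/C → run G
t=36: L0/L1/L2 = -/GH/C → run G
t=37: L0/L1/L2 = -/H/C → run H
t=38: L0/L1/L2 = -/H/C → run H
t=39: L0/L1/L2 = -/H/C → run H
t=40: L0/L1/L2 = -/H/C → run H
t=41: L0/L1/L2 = -/-/CH → run C
t=42: L0/L1/L2 = -/-/CH → run C
t=43: L0/L1/L2 = -/-/H → run H
t=44: (idle)
t=45: (idle)
t=46: (idle)
t=47: (idle)
t=48: (idle)
t=49: (idle)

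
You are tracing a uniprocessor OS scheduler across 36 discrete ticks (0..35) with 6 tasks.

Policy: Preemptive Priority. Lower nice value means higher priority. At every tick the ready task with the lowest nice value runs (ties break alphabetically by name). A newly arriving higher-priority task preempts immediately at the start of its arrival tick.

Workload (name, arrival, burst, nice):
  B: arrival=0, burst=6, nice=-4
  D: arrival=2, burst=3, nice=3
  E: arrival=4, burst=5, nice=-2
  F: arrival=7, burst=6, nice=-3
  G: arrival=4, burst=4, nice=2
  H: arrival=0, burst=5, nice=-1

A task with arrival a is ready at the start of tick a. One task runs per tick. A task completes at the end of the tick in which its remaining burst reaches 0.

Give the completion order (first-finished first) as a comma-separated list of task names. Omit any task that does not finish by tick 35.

t=0: ready={B,H} → run B
t=1: ready={B,H} → run B
t=2: ready={B,D,H} → run B
t=3: ready={B,D,H} → run B
t=4: ready={B,D,E,G,H} → run B
t=5: ready={B,D,E,G,H} → run B
t=6: ready={D,E,G,H} → run E
t=7: ready={D,E,F,G,H} → run F
t=8: ready={D,E,F,G,H} → run F
t=9: ready={D,E,F,G,H} → run F
t=10: ready={D,E,F,G,H} → run F
t=11: ready={D,E,F,G,H} → run F
t=12: ready={D,E,F,G,H} → run F
t=13: ready={D,E,G,H} → run E
t=14: ready={D,E,G,H} → run E
t=15: ready={D,E,G,H} → run E
t=16: ready={D,E,G,H} → run E
t=17: ready={D,G,H} → run H
t=18: ready={D,G,H} → run H
t=19: ready={D,G,H} → run H
t=20: ready={D,G,H} → run H
t=21: ready={D,G,H} → run H
t=22: ready={D,G} → run G
t=23: ready={D,G} → run G
t=24: ready={D,G} → run G
t=25: ready={D,G} → run G
t=26: ready={D} → run D
t=27: ready={D} → run D
t=28: ready={D} → run D
t=29: (idle)
t=30: (idle)
t=31: (idle)
t=32: (idle)
t=33: (idle)
t=34: (idle)
t=35: (idle)

completion order = B, F, E, H, G, D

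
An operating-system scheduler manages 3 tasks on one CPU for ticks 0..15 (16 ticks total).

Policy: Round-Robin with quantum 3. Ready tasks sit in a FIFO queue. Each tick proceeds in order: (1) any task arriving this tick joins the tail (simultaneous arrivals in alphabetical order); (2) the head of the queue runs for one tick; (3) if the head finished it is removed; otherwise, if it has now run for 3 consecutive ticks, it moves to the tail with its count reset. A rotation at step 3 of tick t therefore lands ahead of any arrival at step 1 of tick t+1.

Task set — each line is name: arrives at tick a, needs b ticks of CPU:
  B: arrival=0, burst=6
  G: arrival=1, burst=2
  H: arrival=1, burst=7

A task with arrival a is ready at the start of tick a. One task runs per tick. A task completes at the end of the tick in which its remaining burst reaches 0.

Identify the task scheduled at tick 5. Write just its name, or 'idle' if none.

t=0: queue=[B] q_used=0 → run B
t=1: queue=[B,G,H] q_used=1 → run B
t=2: queue=[B,G,H] q_used=2 → run B
t=3: queue=[G,H,B] q_used=0 → run G
t=4: queue=[G,H,B] q_used=1 → run G
t=5: queue=[H,B] q_used=0 → run H
t=6: queue=[H,B] q_used=1 → run H
t=7: queue=[H,B] q_used=2 → run H
t=8: queue=[B,H] q_used=0 → run B
t=9: queue=[B,H] q_used=1 → run B
t=10: queue=[B,H] q_used=2 → run B
t=11: queue=[H] q_used=0 → run H
t=12: queue=[H] q_used=1 → run H
t=13: queue=[H] q_used=2 → run H
t=14: queue=[H] q_used=0 → run H
t=15: (idle)

running at tick 5 = H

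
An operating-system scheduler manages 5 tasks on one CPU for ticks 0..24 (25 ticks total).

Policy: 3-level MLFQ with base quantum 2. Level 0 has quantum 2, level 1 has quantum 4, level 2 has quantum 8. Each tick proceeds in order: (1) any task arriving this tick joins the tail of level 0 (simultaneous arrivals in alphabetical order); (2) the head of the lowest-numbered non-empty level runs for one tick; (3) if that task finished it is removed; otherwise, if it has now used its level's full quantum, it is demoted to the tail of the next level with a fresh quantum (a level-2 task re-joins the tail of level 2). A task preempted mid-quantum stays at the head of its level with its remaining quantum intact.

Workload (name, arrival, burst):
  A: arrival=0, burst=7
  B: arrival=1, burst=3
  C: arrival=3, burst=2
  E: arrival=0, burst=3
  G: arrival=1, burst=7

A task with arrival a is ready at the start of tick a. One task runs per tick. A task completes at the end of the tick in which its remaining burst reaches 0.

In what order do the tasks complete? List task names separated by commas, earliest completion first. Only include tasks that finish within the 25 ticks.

completion order = C, E, B, A, G

t=0: L0/L1/L2 = AE/-/- → run A
t=1: L0/L1/L2 = AEBG/-/- → run A
t=2: L0/L1/L2 = EBG/A/- → run E
t=3: L0/L1/L2 = EBGC/A/- → run E
t=4: L0/L1/L2 = BGC/AE/- → run B
t=5: L0/L1/L2 = BGC/AE/- → run B
t=6: L0/L1/L2 = GC/AEB/- → run G
t=7: L0/L1/L2 = GC/AEB/- → run G
t=8: L0/L1/L2 = C/AEBG/- → run C
t=9: L0/L1/L2 = C/AEBG/- → run C
t=10: L0/L1/L2 = -/AEBG/- → run A
t=11: L0/L1/L2 = -/AEBG/- → run A
t=12: L0/L1/L2 = -/AEBG/- → run A
t=13: L0/L1/L2 = -/AEBG/- → run A
t=14: L0/L1/L2 = -/EBG/A → run E
t=15: L0/L1/L2 = -/BG/A → run B
t=16: L0/L1/L2 = -/G/A → run G
t=17: L0/L1/L2 = -/G/A → run G
t=18: L0/L1/L2 = -/G/A → run G
t=19: L0/L1/L2 = -/G/A → run G
t=20: L0/L1/L2 = -/-/AG → run A
t=21: L0/L1/L2 = -/-/G → run G
t=22: (idle)
t=23: (idle)
t=24: (idle)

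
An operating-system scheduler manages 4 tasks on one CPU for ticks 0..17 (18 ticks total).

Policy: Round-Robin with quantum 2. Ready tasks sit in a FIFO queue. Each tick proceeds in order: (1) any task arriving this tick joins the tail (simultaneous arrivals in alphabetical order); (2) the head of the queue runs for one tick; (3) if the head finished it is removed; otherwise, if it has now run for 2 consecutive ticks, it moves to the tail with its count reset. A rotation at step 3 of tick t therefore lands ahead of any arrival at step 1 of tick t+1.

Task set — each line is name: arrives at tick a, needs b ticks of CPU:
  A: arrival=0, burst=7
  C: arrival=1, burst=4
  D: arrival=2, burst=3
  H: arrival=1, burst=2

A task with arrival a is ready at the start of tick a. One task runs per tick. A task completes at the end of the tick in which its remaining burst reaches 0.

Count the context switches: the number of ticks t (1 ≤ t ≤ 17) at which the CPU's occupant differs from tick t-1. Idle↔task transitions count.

t=0: queue=[A] q_used=0 → run A
t=1: queue=[A,C,H] q_used=1 → run A
t=2: queue=[C,H,A,D] q_used=0 → run C
t=3: queue=[C,H,A,D] q_used=1 → run C
t=4: queue=[H,A,D,C] q_used=0 → run H
t=5: queue=[H,A,D,C] q_used=1 → run H
t=6: queue=[A,D,C] q_used=0 → run A
t=7: queue=[A,D,C] q_used=1 → run A
t=8: queue=[D,C,A] q_used=0 → run D
t=9: queue=[D,C,A] q_used=1 → run D
t=10: queue=[C,A,D] q_used=0 → run C
t=11: queue=[C,A,D] q_used=1 → run C
t=12: queue=[A,D] q_used=0 → run A
t=13: queue=[A,D] q_used=1 → run A
t=14: queue=[D,A] q_used=0 → run D
t=15: queue=[A] q_used=0 → run A
t=16: (idle)
t=17: (idle)

context switches = 9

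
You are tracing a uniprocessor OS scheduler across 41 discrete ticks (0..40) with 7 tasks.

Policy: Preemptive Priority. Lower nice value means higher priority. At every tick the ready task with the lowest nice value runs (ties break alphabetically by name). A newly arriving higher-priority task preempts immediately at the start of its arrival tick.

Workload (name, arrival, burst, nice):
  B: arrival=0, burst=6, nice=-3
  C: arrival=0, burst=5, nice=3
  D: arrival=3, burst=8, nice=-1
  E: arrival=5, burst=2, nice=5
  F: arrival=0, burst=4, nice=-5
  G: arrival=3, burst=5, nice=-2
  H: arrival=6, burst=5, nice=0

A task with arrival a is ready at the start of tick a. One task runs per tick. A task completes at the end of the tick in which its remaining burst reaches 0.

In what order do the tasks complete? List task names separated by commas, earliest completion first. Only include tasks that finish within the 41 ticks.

t=0: ready={B,C,F} → run F
t=1: ready={B,C,F} → run F
t=2: ready={B,C,F} → run F
t=3: ready={B,C,D,F,G} → run F
t=4: ready={B,C,D,G} → run B
t=5: ready={B,C,D,E,G} → run B
t=6: ready={B,C,D,E,G,H} → run B
t=7: ready={B,C,D,E,G,H} → run B
t=8: ready={B,C,D,E,G,H} → run B
t=9: ready={B,C,D,E,G,H} → run B
t=10: ready={C,D,E,G,H} → run G
t=11: ready={C,D,E,G,H} → run G
t=12: ready={C,D,E,G,H} → run G
t=13: ready={C,D,E,G,H} → run G
t=14: ready={C,D,E,G,H} → run G
t=15: ready={C,D,E,H} → run D
t=16: ready={C,D,E,H} → run D
t=17: ready={C,D,E,H} → run D
t=18: ready={C,D,E,H} → run D
t=19: ready={C,D,E,H} → run D
t=20: ready={C,D,E,H} → run D
t=21: ready={C,D,E,H} → run D
t=22: ready={C,D,E,H} → run D
t=23: ready={C,E,H} → run H
t=24: ready={C,E,H} → run H
t=25: ready={C,E,H} → run H
t=26: ready={C,E,H} → run H
t=27: ready={C,E,H} → run H
t=28: ready={C,E} → run C
t=29: ready={C,E} → run C
t=30: ready={C,E} → run C
t=31: ready={C,E} → run C
t=32: ready={C,E} → run C
t=33: ready={E} → run E
t=34: ready={E} → run E
t=35: (idle)
t=36: (idle)
t=37: (idle)
t=38: (idle)
t=39: (idle)
t=40: (idle)

completion order = F, B, G, D, H, C, E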